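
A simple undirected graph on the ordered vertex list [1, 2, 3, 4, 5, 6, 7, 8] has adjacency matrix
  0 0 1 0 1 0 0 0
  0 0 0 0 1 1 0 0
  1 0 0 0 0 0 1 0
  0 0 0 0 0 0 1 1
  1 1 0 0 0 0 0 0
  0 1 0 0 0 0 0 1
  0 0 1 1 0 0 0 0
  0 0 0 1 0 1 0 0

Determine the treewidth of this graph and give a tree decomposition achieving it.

Every bag has size at most 3, so the width is 3 − 1 = 2 and tw(G) ≤ 2. The edges 6–8–4–7–3–1–5–2–6 form a cycle, so G is not a tree and its treewidth is at least 2. Combining the bounds, tw(G) = 2.

Treewidth 2.
One such decomposition:
Bags: B1 = {4, 6, 8}  B2 = {4, 6, 7}  B3 = {3, 6, 7}  B4 = {1, 3, 6}  B5 = {1, 5, 6}  B6 = {2, 5, 6}
Tree: B1–B2, B2–B3, B3–B4, B4–B5, B5–B6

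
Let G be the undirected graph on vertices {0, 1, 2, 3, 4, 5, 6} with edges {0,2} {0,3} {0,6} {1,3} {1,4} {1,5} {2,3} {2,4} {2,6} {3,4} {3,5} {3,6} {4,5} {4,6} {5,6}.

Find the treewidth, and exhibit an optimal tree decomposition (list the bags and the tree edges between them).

Treewidth 3.
One such decomposition:
Bags: B1 = {1, 3, 4, 5}  B2 = {3, 4, 5, 6}  B3 = {2, 3, 4, 6}  B4 = {0, 2, 3, 6}
Tree: B1–B2, B2–B3, B3–B4

Every bag has size at most 4, so the width is 4 − 1 = 3 and tw(G) ≤ 3. Conversely, {0, 2, 3, 6} is a clique of size 4, and the vertices of any clique must share a bag in every tree decomposition; so some bag has ≥ 4 vertices and tw(G) ≥ 3. The upper and lower bounds meet at 3, so that is the treewidth.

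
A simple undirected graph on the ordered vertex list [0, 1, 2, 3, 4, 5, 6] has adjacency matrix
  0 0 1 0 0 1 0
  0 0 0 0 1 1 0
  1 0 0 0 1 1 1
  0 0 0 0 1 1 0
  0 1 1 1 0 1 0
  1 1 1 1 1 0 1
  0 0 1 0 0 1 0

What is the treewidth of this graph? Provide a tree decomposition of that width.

Treewidth 2.
One optimal decomposition is:
Bags: B1 = {1, 4, 5}  B2 = {3, 4, 5}  B3 = {2, 4, 5}  B4 = {0, 2, 5}  B5 = {2, 5, 6}
Tree: B1–B2, B1–B3, B3–B4, B4–B5

Every bag has size at most 3, so the width is 3 − 1 = 2 and tw(G) ≤ 2. For the lower bound, the 3 vertices {1, 4, 5} are pairwise adjacent, and any tree decomposition puts a clique entirely inside one bag — forcing width ≥ 2. Combining the bounds, tw(G) = 2.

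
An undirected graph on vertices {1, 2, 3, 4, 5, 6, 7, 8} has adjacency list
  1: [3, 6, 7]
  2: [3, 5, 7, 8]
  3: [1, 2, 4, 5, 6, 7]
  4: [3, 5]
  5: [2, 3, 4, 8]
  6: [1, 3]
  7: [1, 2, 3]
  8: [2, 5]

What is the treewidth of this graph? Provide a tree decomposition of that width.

Treewidth 2.
One such decomposition:
Bags: B1 = {1, 3, 7}  B2 = {2, 3, 7}  B3 = {2, 3, 5}  B4 = {1, 3, 6}  B5 = {3, 4, 5}  B6 = {2, 5, 8}
Tree: B1–B2, B2–B3, B1–B4, B3–B5, B3–B6

Each bag holds 3 vertices, so the decomposition has width 2, which upper-bounds the treewidth. Conversely, {2, 5, 8} is a clique of size 3, and the vertices of any clique must share a bag in every tree decomposition; so some bag has ≥ 3 vertices and tw(G) ≥ 2. Combining the bounds, tw(G) = 2.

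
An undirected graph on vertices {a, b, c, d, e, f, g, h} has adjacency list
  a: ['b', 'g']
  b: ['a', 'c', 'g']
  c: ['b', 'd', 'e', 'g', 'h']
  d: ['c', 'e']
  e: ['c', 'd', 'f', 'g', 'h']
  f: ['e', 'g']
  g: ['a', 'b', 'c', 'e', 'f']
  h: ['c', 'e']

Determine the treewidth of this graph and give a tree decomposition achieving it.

Treewidth 2.
Bags: B1 = {b, c, g}  B2 = {c, e, g}  B3 = {c, d, e}  B4 = {e, f, g}  B5 = {c, e, h}  B6 = {a, b, g}
Tree: B1–B2, B2–B3, B2–B4, B3–B5, B1–B6

Every bag has size at most 3, so the width is 3 − 1 = 2 and tw(G) ≤ 2. For the lower bound, the 3 vertices {c, d, e} are pairwise adjacent, and any tree decomposition puts a clique entirely inside one bag — forcing width ≥ 2. Therefore the treewidth is 2.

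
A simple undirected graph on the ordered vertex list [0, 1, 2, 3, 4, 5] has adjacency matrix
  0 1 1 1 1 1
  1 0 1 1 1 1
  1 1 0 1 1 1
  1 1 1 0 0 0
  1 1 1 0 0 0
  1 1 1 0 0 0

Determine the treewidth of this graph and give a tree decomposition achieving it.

The largest bag has 4 vertices, giving width 3; this decomposition certifies tw(G) ≤ 3. Conversely, {0, 1, 2, 3} is a clique of size 4, and the vertices of any clique must share a bag in every tree decomposition; so some bag has ≥ 4 vertices and tw(G) ≥ 3. Hence tw(G) = 3 exactly.

Treewidth 3.
One optimal decomposition is:
Bags: B1 = {0, 1, 2, 3}  B2 = {0, 1, 2, 5}  B3 = {0, 1, 2, 4}
Tree: B1–B2, B1–B3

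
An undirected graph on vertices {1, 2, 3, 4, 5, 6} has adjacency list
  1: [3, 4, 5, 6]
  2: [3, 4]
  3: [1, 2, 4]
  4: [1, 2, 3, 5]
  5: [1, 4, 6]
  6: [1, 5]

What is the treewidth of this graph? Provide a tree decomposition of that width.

Each bag holds 3 vertices, so the decomposition has width 2, which upper-bounds the treewidth. On the other hand G contains the 3-clique {1, 3, 4}. A clique must lie in a single bag of any decomposition, so no decomposition can have width below 2. Hence tw(G) = 2 exactly.

Treewidth 2.
One optimal decomposition is:
Bags: B1 = {1, 3, 4}  B2 = {1, 4, 5}  B3 = {1, 5, 6}  B4 = {2, 3, 4}
Tree: B1–B2, B2–B3, B1–B4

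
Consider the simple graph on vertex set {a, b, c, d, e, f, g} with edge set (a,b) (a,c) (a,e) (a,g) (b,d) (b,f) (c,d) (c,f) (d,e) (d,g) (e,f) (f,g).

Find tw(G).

3

A width-3 tree decomposition is:
Bags: B1 = {a, d, f, g}  B2 = {a, d, e, f}  B3 = {a, c, d, f}  B4 = {a, b, d, f}
Tree: B1–B2, B2–B3, B3–B4
The largest bag has 4 vertices, giving width 3; this decomposition certifies tw(G) ≤ 3. For the lower bound: the 4 vertex sets {d,g}, {e,f}, {a}, {c} are disjoint, each induces a connected subgraph, and every pair is joined by at least one edge of G. Contracting each set to a single vertex therefore yields K_{4} as a minor, and since treewidth is minor-monotone, tw(G) ≥ tw(K_{4}) = 3. The upper and lower bounds meet at 3, so that is the treewidth.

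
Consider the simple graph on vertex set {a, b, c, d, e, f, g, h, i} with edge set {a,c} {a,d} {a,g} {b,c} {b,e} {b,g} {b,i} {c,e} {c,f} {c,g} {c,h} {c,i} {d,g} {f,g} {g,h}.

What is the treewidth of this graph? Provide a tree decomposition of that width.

Treewidth 2.
One optimal decomposition is:
Bags: B1 = {b, c, e}  B2 = {b, c, g}  B3 = {a, c, g}  B4 = {c, f, g}  B5 = {a, d, g}  B6 = {b, c, i}  B7 = {c, g, h}
Tree: B1–B2, B2–B3, B3–B4, B3–B5, B2–B6, B3–B7

The largest bag has 3 vertices, giving width 2; this decomposition certifies tw(G) ≤ 2. On the other hand G contains the 3-clique {a, d, g}. A clique must lie in a single bag of any decomposition, so no decomposition can have width below 2. Combining the bounds, tw(G) = 2.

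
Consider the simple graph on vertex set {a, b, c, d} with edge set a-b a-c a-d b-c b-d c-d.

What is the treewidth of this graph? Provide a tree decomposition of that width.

With just one bag of size 4, the width is 4 − 1 = 3, so tw(G) ≤ 3. Conversely, {a, b, c, d} is a clique of size 4, and the vertices of any clique must share a bag in every tree decomposition; so some bag has ≥ 4 vertices and tw(G) ≥ 3. Combining the bounds, tw(G) = 3.

Treewidth 3.
Bags: B1 = {a, b, c, d}
Tree: (single bag)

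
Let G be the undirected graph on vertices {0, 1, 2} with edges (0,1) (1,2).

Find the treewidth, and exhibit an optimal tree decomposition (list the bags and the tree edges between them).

Treewidth 1.
Bags: B1 = {1, 2}  B2 = {0, 1}
Tree: B1–B2

The largest bag has 2 vertices, giving width 1; this decomposition certifies tw(G) ≤ 1. Any graph with an edge has treewidth ≥ 1, and G has the edge 2–1. The upper and lower bounds meet at 1, so that is the treewidth.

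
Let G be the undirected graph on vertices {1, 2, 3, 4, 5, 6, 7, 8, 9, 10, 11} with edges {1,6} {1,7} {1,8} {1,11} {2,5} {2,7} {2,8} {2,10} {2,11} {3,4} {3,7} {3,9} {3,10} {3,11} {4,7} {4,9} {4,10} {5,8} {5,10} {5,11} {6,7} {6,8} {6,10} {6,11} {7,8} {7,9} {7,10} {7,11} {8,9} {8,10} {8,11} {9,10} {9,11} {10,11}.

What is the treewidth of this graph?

A width-4 tree decomposition is:
Bags: B1 = {2, 7, 8, 10, 11}  B2 = {7, 8, 9, 10, 11}  B3 = {3, 7, 9, 10, 11}  B4 = {6, 7, 8, 10, 11}  B5 = {1, 6, 7, 8, 11}  B6 = {3, 4, 7, 9, 10}  B7 = {2, 5, 8, 10, 11}
Tree: B1–B2, B2–B3, B1–B4, B4–B5, B3–B6, B1–B7
Every bag has size at most 5, so the width is 5 − 1 = 4 and tw(G) ≤ 4. Conversely, {2, 5, 8, 10, 11} is a clique of size 5, and the vertices of any clique must share a bag in every tree decomposition; so some bag has ≥ 5 vertices and tw(G) ≥ 4. Hence tw(G) = 4 exactly.

4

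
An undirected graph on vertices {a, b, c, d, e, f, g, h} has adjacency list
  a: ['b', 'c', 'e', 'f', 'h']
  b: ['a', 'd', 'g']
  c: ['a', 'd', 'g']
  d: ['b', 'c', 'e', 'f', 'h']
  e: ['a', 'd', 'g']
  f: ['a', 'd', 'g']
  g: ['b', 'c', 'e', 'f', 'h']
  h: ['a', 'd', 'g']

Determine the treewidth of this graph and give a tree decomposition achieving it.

Each bag holds 4 vertices, so the decomposition has width 3, which upper-bounds the treewidth. For the lower bound: the 4 vertex sets {d,e}, {b,g}, {a}, {c} are disjoint, each induces a connected subgraph, and every pair is joined by at least one edge of G. Contracting each set to a single vertex therefore yields K_{4} as a minor, and since treewidth is minor-monotone, tw(G) ≥ tw(K_{4}) = 3. The upper and lower bounds meet at 3, so that is the treewidth.

Treewidth 3.
Bags: B1 = {a, d, e, g}  B2 = {a, b, d, g}  B3 = {a, c, d, g}  B4 = {a, d, f, g}  B5 = {a, d, g, h}
Tree: B1–B2, B2–B3, B3–B4, B4–B5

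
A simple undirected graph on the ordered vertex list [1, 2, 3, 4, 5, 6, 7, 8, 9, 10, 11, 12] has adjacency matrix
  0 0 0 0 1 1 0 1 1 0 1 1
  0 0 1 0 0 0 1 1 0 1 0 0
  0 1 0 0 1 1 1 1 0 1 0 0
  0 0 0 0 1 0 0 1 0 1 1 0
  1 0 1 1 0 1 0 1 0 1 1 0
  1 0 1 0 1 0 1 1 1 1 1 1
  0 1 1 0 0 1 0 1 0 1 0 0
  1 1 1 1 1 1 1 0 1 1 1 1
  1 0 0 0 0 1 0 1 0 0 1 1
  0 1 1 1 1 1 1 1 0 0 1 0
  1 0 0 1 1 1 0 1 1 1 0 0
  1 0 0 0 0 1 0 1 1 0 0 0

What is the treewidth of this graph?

4

A width-4 tree decomposition is:
Bags: B1 = {5, 6, 8, 10, 11}  B2 = {3, 5, 6, 8, 10}  B3 = {1, 5, 6, 8, 11}  B4 = {4, 5, 8, 10, 11}  B5 = {1, 6, 8, 9, 11}  B6 = {3, 6, 7, 8, 10}  B7 = {2, 3, 7, 8, 10}  B8 = {1, 6, 8, 9, 12}
Tree: B1–B2, B1–B3, B1–B4, B3–B5, B2–B6, B6–B7, B5–B8
The largest bag has 5 vertices, giving width 4; this decomposition certifies tw(G) ≤ 4. On the other hand G contains the 5-clique {2, 3, 7, 8, 10}. A clique must lie in a single bag of any decomposition, so no decomposition can have width below 4. Hence tw(G) = 4 exactly.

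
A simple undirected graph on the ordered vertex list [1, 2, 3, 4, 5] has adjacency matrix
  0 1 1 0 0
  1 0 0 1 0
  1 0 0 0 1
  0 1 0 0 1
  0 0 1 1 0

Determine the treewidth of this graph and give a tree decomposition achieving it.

Treewidth 2.
One optimal decomposition is:
Bags: B1 = {1, 2, 4}  B2 = {1, 3, 4}  B3 = {3, 4, 5}
Tree: B1–B2, B2–B3

The largest bag has 3 vertices, giving width 2; this decomposition certifies tw(G) ≤ 2. Since 4–2–1–3–5–4 is a cycle in G, G is not acyclic. Forests are exactly the graphs of treewidth ≤ 1, so tw(G) ≥ 2. Combining the bounds, tw(G) = 2.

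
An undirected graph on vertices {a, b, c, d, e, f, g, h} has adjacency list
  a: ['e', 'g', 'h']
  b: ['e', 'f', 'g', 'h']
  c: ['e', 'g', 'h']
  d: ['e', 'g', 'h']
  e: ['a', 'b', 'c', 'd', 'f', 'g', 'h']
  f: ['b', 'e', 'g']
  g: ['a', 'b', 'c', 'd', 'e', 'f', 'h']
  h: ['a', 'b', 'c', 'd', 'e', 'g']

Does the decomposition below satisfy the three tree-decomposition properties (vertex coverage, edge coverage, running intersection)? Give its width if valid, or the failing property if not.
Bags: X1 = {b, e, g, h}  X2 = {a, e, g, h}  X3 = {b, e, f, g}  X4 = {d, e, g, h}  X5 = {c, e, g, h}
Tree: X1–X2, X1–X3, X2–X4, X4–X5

Yes; width 3.

Vertex coverage: the bags together contain {a, b, c, d, e, f, g, h}, the full vertex set. Edge coverage: each edge of G has both endpoints in at least one bag. Running intersection: for every vertex, the bags containing it form a connected subtree. All three properties hold, so this is a valid tree decomposition of width max|bag| − 1 = 3, and hence tw(G) ≤ 3.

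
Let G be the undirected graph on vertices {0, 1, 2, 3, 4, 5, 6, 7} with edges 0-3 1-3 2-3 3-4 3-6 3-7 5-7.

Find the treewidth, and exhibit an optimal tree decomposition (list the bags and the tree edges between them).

Treewidth 1.
Bags: B1 = {3, 6}  B2 = {0, 3}  B3 = {3, 4}  B4 = {1, 3}  B5 = {3, 7}  B6 = {2, 3}  B7 = {5, 7}
Tree: B1–B2, B1–B3, B2–B4, B3–B5, B4–B6, B5–B7

Every bag has size at most 2, so the width is 2 − 1 = 1 and tw(G) ≤ 1. Any graph with an edge has treewidth ≥ 1, and G has the edge 6–3. Therefore the treewidth is 1.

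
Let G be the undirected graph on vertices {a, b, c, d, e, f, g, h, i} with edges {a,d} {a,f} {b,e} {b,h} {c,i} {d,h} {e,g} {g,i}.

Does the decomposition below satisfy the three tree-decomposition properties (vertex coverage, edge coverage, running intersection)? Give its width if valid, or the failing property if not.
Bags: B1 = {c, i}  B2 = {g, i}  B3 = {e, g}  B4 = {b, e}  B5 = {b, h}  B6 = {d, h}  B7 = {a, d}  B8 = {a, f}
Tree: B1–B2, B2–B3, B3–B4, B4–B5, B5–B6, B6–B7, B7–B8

Yes; width 1.

Checking the three conditions: (i) the bags cover all of {a, b, c, d, e, f, g, h, i}; (ii) for each edge, some bag contains both endpoints; (iii) the bags containing any fixed vertex form a subtree. All hold, so the decomposition is valid with width 2 − 1 = 1.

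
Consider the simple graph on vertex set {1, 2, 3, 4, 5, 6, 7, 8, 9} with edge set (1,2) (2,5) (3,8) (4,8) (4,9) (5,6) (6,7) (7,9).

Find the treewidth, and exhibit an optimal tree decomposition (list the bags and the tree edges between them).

The largest bag has 2 vertices, giving width 1; this decomposition certifies tw(G) ≤ 1. Any graph with an edge has treewidth ≥ 1, and G has the edge 3–8. Hence tw(G) = 1 exactly.

Treewidth 1.
One such decomposition:
Bags: B1 = {3, 8}  B2 = {4, 8}  B3 = {4, 9}  B4 = {7, 9}  B5 = {6, 7}  B6 = {5, 6}  B7 = {2, 5}  B8 = {1, 2}
Tree: B1–B2, B2–B3, B3–B4, B4–B5, B5–B6, B6–B7, B7–B8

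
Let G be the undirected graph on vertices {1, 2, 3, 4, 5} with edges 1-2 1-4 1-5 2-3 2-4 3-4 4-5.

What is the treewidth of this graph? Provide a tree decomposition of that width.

The largest bag has 3 vertices, giving width 2; this decomposition certifies tw(G) ≤ 2. Conversely, {1, 2, 4} is a clique of size 3, and the vertices of any clique must share a bag in every tree decomposition; so some bag has ≥ 3 vertices and tw(G) ≥ 2. Combining the bounds, tw(G) = 2.

Treewidth 2.
One such decomposition:
Bags: B1 = {1, 2, 4}  B2 = {2, 3, 4}  B3 = {1, 4, 5}
Tree: B1–B2, B1–B3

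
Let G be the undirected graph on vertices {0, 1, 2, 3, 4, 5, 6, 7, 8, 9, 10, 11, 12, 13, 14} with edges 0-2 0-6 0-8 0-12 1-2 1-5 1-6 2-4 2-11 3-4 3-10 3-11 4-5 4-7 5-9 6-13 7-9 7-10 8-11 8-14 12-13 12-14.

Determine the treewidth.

3

A width-3 tree decomposition is:
Bags: B1 = {3, 7, 9, 10}  B2 = {3, 4, 7, 9}  B3 = {3, 4, 5, 9}  B4 = {3, 4, 5, 11}  B5 = {2, 4, 5, 11}  B6 = {1, 2, 5, 11}  B7 = {1, 2, 8, 11}  B8 = {0, 1, 2, 8}  B9 = {0, 1, 6, 8}  B10 = {0, 6, 8, 14}  B11 = {0, 6, 12, 14}  B12 = {6, 12, 13, 14}
Tree: B1–B2, B2–B3, B3–B4, B4–B5, B5–B6, B6–B7, B7–B8, B8–B9, B9–B10, B10–B11, B11–B12
Every bag has size at most 4, so the width is 4 − 1 = 3 and tw(G) ≤ 3. For the lower bound: the 4 vertex sets {7,9,10}, {3}, {4}, {1,2,5,11} are disjoint, each induces a connected subgraph, and every pair is joined by at least one edge of G. Contracting each set to a single vertex therefore yields K_{4} as a minor, and since treewidth is minor-monotone, tw(G) ≥ tw(K_{4}) = 3. Hence tw(G) = 3 exactly.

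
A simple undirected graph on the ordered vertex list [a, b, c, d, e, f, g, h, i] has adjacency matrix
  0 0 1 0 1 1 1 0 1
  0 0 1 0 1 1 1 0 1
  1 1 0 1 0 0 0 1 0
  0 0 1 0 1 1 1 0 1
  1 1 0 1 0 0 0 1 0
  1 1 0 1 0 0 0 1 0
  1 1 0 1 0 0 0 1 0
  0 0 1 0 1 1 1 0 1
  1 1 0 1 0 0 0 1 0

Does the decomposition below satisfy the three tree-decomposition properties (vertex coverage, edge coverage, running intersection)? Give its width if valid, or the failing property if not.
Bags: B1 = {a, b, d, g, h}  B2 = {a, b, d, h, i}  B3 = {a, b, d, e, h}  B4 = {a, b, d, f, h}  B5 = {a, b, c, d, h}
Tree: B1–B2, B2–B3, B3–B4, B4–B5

Yes; width 4.

Every vertex of G appears in some bag (union = {a, b, c, d, e, f, g, h, i}); every edge is covered by a bag; and for each vertex v the set of bags containing v is connected in the bag tree. The decomposition is therefore valid. The largest bag has 5 vertices, so the width is 4.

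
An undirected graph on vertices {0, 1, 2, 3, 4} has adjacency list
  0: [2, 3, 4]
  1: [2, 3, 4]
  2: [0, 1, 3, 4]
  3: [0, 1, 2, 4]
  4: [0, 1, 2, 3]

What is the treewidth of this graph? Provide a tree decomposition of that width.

Every bag has size at most 4, so the width is 4 − 1 = 3 and tw(G) ≤ 3. For the lower bound, the 4 vertices {0, 2, 3, 4} are pairwise adjacent, and any tree decomposition puts a clique entirely inside one bag — forcing width ≥ 3. Combining the bounds, tw(G) = 3.

Treewidth 3.
One optimal decomposition is:
Bags: B1 = {0, 2, 3, 4}  B2 = {1, 2, 3, 4}
Tree: B1–B2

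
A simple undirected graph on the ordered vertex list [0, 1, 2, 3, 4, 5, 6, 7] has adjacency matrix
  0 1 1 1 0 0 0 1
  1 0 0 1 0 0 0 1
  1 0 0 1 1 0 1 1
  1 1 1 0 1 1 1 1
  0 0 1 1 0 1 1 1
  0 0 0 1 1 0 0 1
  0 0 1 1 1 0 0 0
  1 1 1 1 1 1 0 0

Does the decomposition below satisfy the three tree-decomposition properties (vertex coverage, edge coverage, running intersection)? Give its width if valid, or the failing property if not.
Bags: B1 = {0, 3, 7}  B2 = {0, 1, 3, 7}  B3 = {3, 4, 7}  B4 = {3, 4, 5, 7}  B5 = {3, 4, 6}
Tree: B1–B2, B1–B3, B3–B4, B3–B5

No — vertex 2 appears in no bag.

A tree decomposition must satisfy three properties: every vertex lies in some bag; for every edge, both endpoints lie together in some bag; and for every vertex, the bags containing it form a connected subtree. Here vertex 2 appears in no bag, so the decomposition is invalid.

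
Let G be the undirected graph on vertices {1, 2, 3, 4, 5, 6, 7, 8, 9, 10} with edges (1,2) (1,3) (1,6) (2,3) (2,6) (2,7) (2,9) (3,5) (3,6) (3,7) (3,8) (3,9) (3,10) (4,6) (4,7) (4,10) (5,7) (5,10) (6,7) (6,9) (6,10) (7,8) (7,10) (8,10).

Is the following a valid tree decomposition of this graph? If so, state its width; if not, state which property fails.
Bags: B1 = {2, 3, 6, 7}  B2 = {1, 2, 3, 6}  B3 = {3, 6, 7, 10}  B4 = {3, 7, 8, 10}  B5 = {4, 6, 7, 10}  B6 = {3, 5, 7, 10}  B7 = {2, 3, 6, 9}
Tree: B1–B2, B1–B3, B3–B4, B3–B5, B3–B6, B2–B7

Yes; width 3.

Checking the three conditions: (i) the bags cover all of {1, 2, 3, 4, 5, 6, 7, 8, 9, 10}; (ii) for each edge, some bag contains both endpoints; (iii) the bags containing any fixed vertex form a subtree. All hold, so the decomposition is valid with width 4 − 1 = 3.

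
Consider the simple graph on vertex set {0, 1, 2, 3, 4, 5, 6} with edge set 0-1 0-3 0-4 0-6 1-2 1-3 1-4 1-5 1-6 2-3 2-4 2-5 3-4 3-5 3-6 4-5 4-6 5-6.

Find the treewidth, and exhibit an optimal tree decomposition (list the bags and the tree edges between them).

Every bag has size at most 5, so the width is 5 − 1 = 4 and tw(G) ≤ 4. Conversely, {0, 1, 3, 4, 6} is a clique of size 5, and the vertices of any clique must share a bag in every tree decomposition; so some bag has ≥ 5 vertices and tw(G) ≥ 4. Therefore the treewidth is 4.

Treewidth 4.
One such decomposition:
Bags: B1 = {1, 3, 4, 5, 6}  B2 = {0, 1, 3, 4, 6}  B3 = {1, 2, 3, 4, 5}
Tree: B1–B2, B1–B3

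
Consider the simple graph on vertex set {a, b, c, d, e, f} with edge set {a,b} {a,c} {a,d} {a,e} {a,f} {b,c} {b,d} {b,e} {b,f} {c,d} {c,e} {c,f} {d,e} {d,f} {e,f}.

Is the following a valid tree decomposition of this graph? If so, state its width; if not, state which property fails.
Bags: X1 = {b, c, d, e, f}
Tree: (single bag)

A tree decomposition must satisfy three properties: every vertex lies in some bag; for every edge, both endpoints lie together in some bag; and for every vertex, the bags containing it form a connected subtree. Here vertex a appears in no bag, so the decomposition is invalid.

No — vertex a appears in no bag.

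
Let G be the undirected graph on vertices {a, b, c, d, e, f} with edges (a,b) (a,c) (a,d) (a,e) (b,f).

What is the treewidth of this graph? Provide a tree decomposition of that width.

Each bag holds 2 vertices, so the decomposition has width 1, which upper-bounds the treewidth. G has an edge, so its treewidth is at least 1. The upper and lower bounds meet at 1, so that is the treewidth.

Treewidth 1.
One optimal decomposition is:
Bags: B1 = {a, d}  B2 = {a, c}  B3 = {a, e}  B4 = {a, b}  B5 = {b, f}
Tree: B1–B2, B2–B3, B2–B4, B4–B5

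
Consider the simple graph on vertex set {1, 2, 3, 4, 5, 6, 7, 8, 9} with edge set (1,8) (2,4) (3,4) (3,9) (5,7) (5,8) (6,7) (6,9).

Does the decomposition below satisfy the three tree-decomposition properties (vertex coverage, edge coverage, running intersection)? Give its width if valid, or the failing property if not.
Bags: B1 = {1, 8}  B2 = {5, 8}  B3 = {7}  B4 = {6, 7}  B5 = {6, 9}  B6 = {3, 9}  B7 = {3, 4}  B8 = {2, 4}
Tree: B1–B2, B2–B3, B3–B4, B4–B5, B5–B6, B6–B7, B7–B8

A tree decomposition must satisfy three properties: every vertex lies in some bag; for every edge, both endpoints lie together in some bag; and for every vertex, the bags containing it form a connected subtree. Here edge (5,7) lies in no bag, so the decomposition is invalid.

No — edge (5,7) lies in no bag.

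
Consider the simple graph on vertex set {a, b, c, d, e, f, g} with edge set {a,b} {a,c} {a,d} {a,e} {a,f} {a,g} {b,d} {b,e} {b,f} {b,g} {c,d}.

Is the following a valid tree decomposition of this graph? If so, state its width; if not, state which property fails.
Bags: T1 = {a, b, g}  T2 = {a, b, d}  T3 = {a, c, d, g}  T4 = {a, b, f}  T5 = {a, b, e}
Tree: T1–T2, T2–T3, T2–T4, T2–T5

A tree decomposition must satisfy three properties: every vertex lies in some bag; for every edge, both endpoints lie together in some bag; and for every vertex, the bags containing it form a connected subtree. Here bags containing vertex g are not connected in the tree, so the decomposition is invalid.

No — bags containing vertex g are not connected in the tree.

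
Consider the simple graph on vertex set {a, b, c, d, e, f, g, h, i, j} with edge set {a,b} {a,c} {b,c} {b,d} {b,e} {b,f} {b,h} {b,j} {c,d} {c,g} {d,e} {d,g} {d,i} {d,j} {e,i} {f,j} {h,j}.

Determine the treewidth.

A width-2 tree decomposition is:
Bags: B1 = {c, d, g}  B2 = {b, c, d}  B3 = {b, d, j}  B4 = {a, b, c}  B5 = {b, h, j}  B6 = {b, d, e}  B7 = {d, e, i}  B8 = {b, f, j}
Tree: B1–B2, B2–B3, B2–B4, B3–B5, B2–B6, B6–B7, B5–B8
The largest bag has 3 vertices, giving width 2; this decomposition certifies tw(G) ≤ 2. Conversely, {c, d, g} is a clique of size 3, and the vertices of any clique must share a bag in every tree decomposition; so some bag has ≥ 3 vertices and tw(G) ≥ 2. Therefore the treewidth is 2.

2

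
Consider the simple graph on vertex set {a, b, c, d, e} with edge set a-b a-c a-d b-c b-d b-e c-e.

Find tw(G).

A width-2 tree decomposition is:
Bags: B1 = {a, b, c}  B2 = {a, b, d}  B3 = {b, c, e}
Tree: B1–B2, B1–B3
Every bag has size at most 3, so the width is 3 − 1 = 2 and tw(G) ≤ 2. Conversely, {a, b, d} is a clique of size 3, and the vertices of any clique must share a bag in every tree decomposition; so some bag has ≥ 3 vertices and tw(G) ≥ 2. Combining the bounds, tw(G) = 2.

2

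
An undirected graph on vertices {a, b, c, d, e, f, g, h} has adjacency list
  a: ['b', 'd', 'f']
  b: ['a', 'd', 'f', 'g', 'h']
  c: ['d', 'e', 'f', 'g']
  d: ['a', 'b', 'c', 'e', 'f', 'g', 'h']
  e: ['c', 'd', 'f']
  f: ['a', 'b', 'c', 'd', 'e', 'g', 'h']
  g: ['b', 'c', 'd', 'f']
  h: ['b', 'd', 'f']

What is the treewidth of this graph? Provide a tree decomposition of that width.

The largest bag has 4 vertices, giving width 3; this decomposition certifies tw(G) ≤ 3. Conversely, {c, d, e, f} is a clique of size 4, and the vertices of any clique must share a bag in every tree decomposition; so some bag has ≥ 4 vertices and tw(G) ≥ 3. Therefore the treewidth is 3.

Treewidth 3.
Bags: B1 = {a, b, d, f}  B2 = {b, d, f, h}  B3 = {b, d, f, g}  B4 = {c, d, f, g}  B5 = {c, d, e, f}
Tree: B1–B2, B1–B3, B3–B4, B4–B5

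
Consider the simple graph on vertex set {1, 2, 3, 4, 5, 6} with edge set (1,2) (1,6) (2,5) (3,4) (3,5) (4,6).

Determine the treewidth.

2

A width-2 tree decomposition is:
Bags: B1 = {1, 2, 5}  B2 = {1, 3, 5}  B3 = {1, 3, 4}  B4 = {1, 4, 6}
Tree: B1–B2, B2–B3, B3–B4
Every bag has size at most 3, so the width is 3 − 1 = 2 and tw(G) ≤ 2. The edges 1–2–5–3–4–6–1 form a cycle, so G is not a tree and its treewidth is at least 2. The upper and lower bounds meet at 2, so that is the treewidth.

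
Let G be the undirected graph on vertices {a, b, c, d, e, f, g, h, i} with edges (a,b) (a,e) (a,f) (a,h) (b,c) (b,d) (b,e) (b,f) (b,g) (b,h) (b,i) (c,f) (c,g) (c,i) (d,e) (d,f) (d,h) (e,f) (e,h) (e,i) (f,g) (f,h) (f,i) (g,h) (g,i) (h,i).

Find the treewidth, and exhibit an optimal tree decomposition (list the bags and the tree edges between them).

Treewidth 4.
One such decomposition:
Bags: B1 = {b, e, f, h, i}  B2 = {b, d, e, f, h}  B3 = {b, f, g, h, i}  B4 = {a, b, e, f, h}  B5 = {b, c, f, g, i}
Tree: B1–B2, B1–B3, B1–B4, B3–B5

Each bag holds 5 vertices, so the decomposition has width 4, which upper-bounds the treewidth. On the other hand G contains the 5-clique {b, f, g, h, i}. A clique must lie in a single bag of any decomposition, so no decomposition can have width below 4. Therefore the treewidth is 4.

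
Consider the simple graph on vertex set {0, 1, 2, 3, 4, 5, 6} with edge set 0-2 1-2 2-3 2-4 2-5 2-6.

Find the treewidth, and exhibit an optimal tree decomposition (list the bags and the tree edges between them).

Treewidth 1.
One such decomposition:
Bags: B1 = {1, 2}  B2 = {0, 2}  B3 = {2, 3}  B4 = {2, 4}  B5 = {2, 5}  B6 = {2, 6}
Tree: B1–B2, B1–B3, B3–B4, B4–B5, B4–B6

Each bag holds 2 vertices, so the decomposition has width 1, which upper-bounds the treewidth. Any graph with an edge has treewidth ≥ 1, and G has the edge 2–1. Hence tw(G) = 1 exactly.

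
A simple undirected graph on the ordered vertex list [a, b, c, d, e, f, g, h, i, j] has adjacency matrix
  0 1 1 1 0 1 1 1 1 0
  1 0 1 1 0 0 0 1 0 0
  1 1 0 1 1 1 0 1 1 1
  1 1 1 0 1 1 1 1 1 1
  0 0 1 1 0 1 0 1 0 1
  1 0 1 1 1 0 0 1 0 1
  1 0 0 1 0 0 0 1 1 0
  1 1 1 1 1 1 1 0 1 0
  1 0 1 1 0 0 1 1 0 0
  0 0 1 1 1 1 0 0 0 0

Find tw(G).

4

A width-4 tree decomposition is:
Bags: B1 = {c, d, e, f, h}  B2 = {a, c, d, f, h}  B3 = {a, c, d, h, i}  B4 = {a, d, g, h, i}  B5 = {c, d, e, f, j}  B6 = {a, b, c, d, h}
Tree: B1–B2, B2–B3, B3–B4, B1–B5, B2–B6
Each bag holds 5 vertices, so the decomposition has width 4, which upper-bounds the treewidth. For the lower bound, the 5 vertices {c, d, e, f, j} are pairwise adjacent, and any tree decomposition puts a clique entirely inside one bag — forcing width ≥ 4. Hence tw(G) = 4 exactly.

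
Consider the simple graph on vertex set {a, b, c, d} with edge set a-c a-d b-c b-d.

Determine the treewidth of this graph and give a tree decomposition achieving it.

Treewidth 2.
One optimal decomposition is:
Bags: B1 = {b, c, d}  B2 = {a, c, d}
Tree: B1–B2

The largest bag has 3 vertices, giving width 2; this decomposition certifies tw(G) ≤ 2. For the lower bound, G contains the cycle c–b–d–a–c, so G is not a forest; only forests have treewidth ≤ 1, hence tw(G) ≥ 2. Hence tw(G) = 2 exactly.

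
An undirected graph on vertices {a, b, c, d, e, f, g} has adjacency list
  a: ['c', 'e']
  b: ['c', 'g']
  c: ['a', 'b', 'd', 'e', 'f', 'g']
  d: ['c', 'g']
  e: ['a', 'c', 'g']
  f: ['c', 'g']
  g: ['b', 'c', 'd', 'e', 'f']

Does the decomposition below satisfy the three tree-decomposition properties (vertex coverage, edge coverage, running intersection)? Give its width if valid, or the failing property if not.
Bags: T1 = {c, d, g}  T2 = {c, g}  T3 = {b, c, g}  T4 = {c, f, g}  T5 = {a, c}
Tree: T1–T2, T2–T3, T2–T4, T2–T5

A tree decomposition must satisfy three properties: every vertex lies in some bag; for every edge, both endpoints lie together in some bag; and for every vertex, the bags containing it form a connected subtree. Here vertex e appears in no bag, so the decomposition is invalid.

No — vertex e appears in no bag.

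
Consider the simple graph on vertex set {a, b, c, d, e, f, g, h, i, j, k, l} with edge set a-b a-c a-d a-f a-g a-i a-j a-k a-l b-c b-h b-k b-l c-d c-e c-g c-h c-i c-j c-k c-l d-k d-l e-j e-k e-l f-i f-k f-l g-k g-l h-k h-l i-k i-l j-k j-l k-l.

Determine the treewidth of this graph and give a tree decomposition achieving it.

The largest bag has 5 vertices, giving width 4; this decomposition certifies tw(G) ≤ 4. On the other hand G contains the 5-clique {c, e, j, k, l}. A clique must lie in a single bag of any decomposition, so no decomposition can have width below 4. Combining the bounds, tw(G) = 4.

Treewidth 4.
One such decomposition:
Bags: B1 = {a, c, j, k, l}  B2 = {a, c, i, k, l}  B3 = {a, b, c, k, l}  B4 = {a, f, i, k, l}  B5 = {c, e, j, k, l}  B6 = {a, c, d, k, l}  B7 = {b, c, h, k, l}  B8 = {a, c, g, k, l}
Tree: B1–B2, B2–B3, B2–B4, B1–B5, B2–B6, B3–B7, B1–B8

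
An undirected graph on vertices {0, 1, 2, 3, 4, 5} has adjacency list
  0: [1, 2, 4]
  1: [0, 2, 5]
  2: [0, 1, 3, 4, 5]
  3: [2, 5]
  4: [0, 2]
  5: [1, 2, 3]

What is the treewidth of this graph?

2

A width-2 tree decomposition is:
Bags: B1 = {0, 1, 2}  B2 = {1, 2, 5}  B3 = {2, 3, 5}  B4 = {0, 2, 4}
Tree: B1–B2, B2–B3, B1–B4
Every bag has size at most 3, so the width is 3 − 1 = 2 and tw(G) ≤ 2. For the lower bound, the 3 vertices {0, 1, 2} are pairwise adjacent, and any tree decomposition puts a clique entirely inside one bag — forcing width ≥ 2. Hence tw(G) = 2 exactly.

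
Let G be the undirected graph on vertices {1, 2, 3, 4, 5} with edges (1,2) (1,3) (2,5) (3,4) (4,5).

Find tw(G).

2

A width-2 tree decomposition is:
Bags: B1 = {1, 3, 4}  B2 = {1, 2, 4}  B3 = {2, 4, 5}
Tree: B1–B2, B2–B3
The largest bag has 3 vertices, giving width 2; this decomposition certifies tw(G) ≤ 2. The edges 4–3–1–2–5–4 form a cycle, so G is not a tree and its treewidth is at least 2. Hence tw(G) = 2 exactly.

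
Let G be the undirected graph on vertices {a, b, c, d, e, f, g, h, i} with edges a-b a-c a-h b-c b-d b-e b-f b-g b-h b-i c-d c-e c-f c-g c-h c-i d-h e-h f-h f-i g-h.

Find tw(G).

A width-3 tree decomposition is:
Bags: B1 = {b, c, f, h}  B2 = {b, c, f, i}  B3 = {b, c, d, h}  B4 = {b, c, g, h}  B5 = {b, c, e, h}  B6 = {a, b, c, h}
Tree: B1–B2, B1–B3, B1–B4, B3–B5, B5–B6
Every bag has size at most 4, so the width is 4 − 1 = 3 and tw(G) ≤ 3. Conversely, {b, c, d, h} is a clique of size 4, and the vertices of any clique must share a bag in every tree decomposition; so some bag has ≥ 4 vertices and tw(G) ≥ 3. Combining the bounds, tw(G) = 3.

3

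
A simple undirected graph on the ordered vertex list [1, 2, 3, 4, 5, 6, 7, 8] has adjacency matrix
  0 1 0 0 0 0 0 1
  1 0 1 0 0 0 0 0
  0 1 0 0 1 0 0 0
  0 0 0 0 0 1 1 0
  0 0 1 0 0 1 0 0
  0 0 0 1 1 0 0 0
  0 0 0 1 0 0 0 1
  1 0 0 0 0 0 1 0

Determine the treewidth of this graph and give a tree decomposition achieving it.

Each bag holds 3 vertices, so the decomposition has width 2, which upper-bounds the treewidth. The edges 5–6–4–7–8–1–2–3–5 form a cycle, so G is not a tree and its treewidth is at least 2. Hence tw(G) = 2 exactly.

Treewidth 2.
One optimal decomposition is:
Bags: B1 = {4, 5, 6}  B2 = {4, 5, 7}  B3 = {5, 7, 8}  B4 = {1, 5, 8}  B5 = {1, 2, 5}  B6 = {2, 3, 5}
Tree: B1–B2, B2–B3, B3–B4, B4–B5, B5–B6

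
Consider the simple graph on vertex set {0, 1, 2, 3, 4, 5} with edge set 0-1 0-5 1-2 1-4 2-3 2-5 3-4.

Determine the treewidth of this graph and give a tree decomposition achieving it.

Every bag has size at most 3, so the width is 3 − 1 = 2 and tw(G) ≤ 2. For the lower bound, G contains the cycle 3–4–1–2–3, so G is not a forest; only forests have treewidth ≤ 1, hence tw(G) ≥ 2. The upper and lower bounds meet at 2, so that is the treewidth.

Treewidth 2.
One such decomposition:
Bags: B1 = {2, 3, 4}  B2 = {1, 2, 4}  B3 = {1, 2, 5}  B4 = {0, 1, 5}
Tree: B1–B2, B2–B3, B3–B4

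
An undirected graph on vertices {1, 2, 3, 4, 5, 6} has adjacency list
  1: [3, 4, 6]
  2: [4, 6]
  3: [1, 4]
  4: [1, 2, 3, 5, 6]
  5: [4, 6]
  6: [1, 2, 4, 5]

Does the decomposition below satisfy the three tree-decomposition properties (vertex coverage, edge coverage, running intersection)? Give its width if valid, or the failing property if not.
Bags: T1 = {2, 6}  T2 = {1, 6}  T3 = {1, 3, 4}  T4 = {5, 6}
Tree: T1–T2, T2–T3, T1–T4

A tree decomposition must satisfy three properties: every vertex lies in some bag; for every edge, both endpoints lie together in some bag; and for every vertex, the bags containing it form a connected subtree. Here edge (4,6) lies in no bag, so the decomposition is invalid.

No — edge (4,6) lies in no bag.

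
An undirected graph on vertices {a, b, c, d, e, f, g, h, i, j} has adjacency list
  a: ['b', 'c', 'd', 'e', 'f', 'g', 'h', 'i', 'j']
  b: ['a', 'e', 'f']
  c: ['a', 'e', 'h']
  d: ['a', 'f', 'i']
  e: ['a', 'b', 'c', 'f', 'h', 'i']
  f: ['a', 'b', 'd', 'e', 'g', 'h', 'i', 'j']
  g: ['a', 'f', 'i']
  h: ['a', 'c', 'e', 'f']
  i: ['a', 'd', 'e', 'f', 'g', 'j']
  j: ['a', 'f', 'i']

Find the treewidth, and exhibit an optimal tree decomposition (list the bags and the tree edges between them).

Treewidth 3.
One optimal decomposition is:
Bags: B1 = {a, e, f, h}  B2 = {a, e, f, i}  B3 = {a, c, e, h}  B4 = {a, d, f, i}  B5 = {a, f, g, i}  B6 = {a, b, e, f}  B7 = {a, f, i, j}
Tree: B1–B2, B1–B3, B2–B4, B4–B5, B1–B6, B4–B7

Each bag holds 4 vertices, so the decomposition has width 3, which upper-bounds the treewidth. For the lower bound, the 4 vertices {a, c, e, h} are pairwise adjacent, and any tree decomposition puts a clique entirely inside one bag — forcing width ≥ 3. Hence tw(G) = 3 exactly.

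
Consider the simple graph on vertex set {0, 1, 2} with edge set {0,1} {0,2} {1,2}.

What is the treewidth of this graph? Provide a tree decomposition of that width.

A single bag containing all 3 vertices is trivially a valid decomposition of width 2. On the other hand G contains the 3-clique {0, 1, 2}. A clique must lie in a single bag of any decomposition, so no decomposition can have width below 2. Therefore the treewidth is 2.

Treewidth 2.
One optimal decomposition is:
Bags: B1 = {0, 1, 2}
Tree: (single bag)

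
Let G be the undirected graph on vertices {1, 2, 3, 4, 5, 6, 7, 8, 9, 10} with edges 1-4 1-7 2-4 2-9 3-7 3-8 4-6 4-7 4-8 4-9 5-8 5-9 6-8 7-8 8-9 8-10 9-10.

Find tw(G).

2

A width-2 tree decomposition is:
Bags: B1 = {4, 8, 9}  B2 = {4, 7, 8}  B3 = {1, 4, 7}  B4 = {4, 6, 8}  B5 = {8, 9, 10}  B6 = {2, 4, 9}  B7 = {3, 7, 8}  B8 = {5, 8, 9}
Tree: B1–B2, B2–B3, B1–B4, B1–B5, B1–B6, B2–B7, B1–B8
The largest bag has 3 vertices, giving width 2; this decomposition certifies tw(G) ≤ 2. On the other hand G contains the 3-clique {8, 9, 10}. A clique must lie in a single bag of any decomposition, so no decomposition can have width below 2. The upper and lower bounds meet at 2, so that is the treewidth.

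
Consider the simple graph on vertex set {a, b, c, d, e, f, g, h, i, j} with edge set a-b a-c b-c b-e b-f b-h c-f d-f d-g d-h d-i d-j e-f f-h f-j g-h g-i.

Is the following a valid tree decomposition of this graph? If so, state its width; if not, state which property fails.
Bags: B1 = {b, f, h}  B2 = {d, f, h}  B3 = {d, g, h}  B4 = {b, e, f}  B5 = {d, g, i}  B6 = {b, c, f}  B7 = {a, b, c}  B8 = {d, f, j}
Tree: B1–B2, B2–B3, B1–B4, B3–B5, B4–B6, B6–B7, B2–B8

Every vertex of G appears in some bag (union = {a, b, c, d, e, f, g, h, i, j}); every edge is covered by a bag; and for each vertex v the set of bags containing v is connected in the bag tree. The decomposition is therefore valid. The largest bag has 3 vertices, so the width is 2.

Yes; width 2.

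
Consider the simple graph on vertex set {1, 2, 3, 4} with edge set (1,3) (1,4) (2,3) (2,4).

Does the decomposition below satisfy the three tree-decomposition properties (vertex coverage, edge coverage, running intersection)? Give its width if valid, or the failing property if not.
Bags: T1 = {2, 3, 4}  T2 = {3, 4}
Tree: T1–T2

No — vertex 1 appears in no bag.

A tree decomposition must satisfy three properties: every vertex lies in some bag; for every edge, both endpoints lie together in some bag; and for every vertex, the bags containing it form a connected subtree. Here vertex 1 appears in no bag, so the decomposition is invalid.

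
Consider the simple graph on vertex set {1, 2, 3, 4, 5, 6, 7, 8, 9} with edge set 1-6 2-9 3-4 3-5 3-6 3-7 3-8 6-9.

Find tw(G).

A width-1 tree decomposition is:
Bags: B1 = {3, 6}  B2 = {1, 6}  B3 = {3, 8}  B4 = {6, 9}  B5 = {2, 9}  B6 = {3, 4}  B7 = {3, 7}  B8 = {3, 5}
Tree: B1–B2, B1–B3, B2–B4, B4–B5, B1–B6, B1–B7, B6–B8
Each bag holds 2 vertices, so the decomposition has width 1, which upper-bounds the treewidth. Since G has at least one edge (e.g. 3–6), it is not an edgeless graph, so tw(G) ≥ 1. The upper and lower bounds meet at 1, so that is the treewidth.

1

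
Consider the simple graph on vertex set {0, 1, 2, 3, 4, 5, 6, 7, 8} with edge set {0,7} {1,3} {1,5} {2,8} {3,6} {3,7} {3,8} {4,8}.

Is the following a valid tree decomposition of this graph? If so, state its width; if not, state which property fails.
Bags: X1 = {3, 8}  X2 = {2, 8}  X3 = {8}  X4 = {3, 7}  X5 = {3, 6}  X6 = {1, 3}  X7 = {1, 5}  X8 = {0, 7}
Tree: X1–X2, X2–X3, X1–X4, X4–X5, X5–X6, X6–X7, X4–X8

A tree decomposition must satisfy three properties: every vertex lies in some bag; for every edge, both endpoints lie together in some bag; and for every vertex, the bags containing it form a connected subtree. Here vertex 4 appears in no bag, so the decomposition is invalid.

No — vertex 4 appears in no bag.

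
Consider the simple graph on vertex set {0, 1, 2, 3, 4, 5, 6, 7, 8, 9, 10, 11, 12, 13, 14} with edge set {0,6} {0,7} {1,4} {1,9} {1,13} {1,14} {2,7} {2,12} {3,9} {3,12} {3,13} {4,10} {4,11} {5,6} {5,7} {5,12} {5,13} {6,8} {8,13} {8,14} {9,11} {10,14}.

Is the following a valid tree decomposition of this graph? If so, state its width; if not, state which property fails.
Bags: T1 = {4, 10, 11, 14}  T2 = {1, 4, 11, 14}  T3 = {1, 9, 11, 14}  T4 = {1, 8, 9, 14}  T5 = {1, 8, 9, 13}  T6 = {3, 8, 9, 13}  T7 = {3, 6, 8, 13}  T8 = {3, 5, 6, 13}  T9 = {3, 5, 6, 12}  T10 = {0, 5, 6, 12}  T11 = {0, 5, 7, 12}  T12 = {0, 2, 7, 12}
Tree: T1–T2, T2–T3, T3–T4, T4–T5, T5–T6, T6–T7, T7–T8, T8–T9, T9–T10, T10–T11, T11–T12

Yes; width 3.

Every vertex of G appears in some bag (union = {0, 1, 2, 3, 4, 5, 6, 7, 8, 9, 10, 11, 12, 13, 14}); every edge is covered by a bag; and for each vertex v the set of bags containing v is connected in the bag tree. The decomposition is therefore valid. The largest bag has 4 vertices, so the width is 3.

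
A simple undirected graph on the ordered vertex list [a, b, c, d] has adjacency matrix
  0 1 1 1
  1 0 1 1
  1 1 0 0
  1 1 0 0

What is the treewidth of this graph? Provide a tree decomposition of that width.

Treewidth 2.
One such decomposition:
Bags: B1 = {a, b, d}  B2 = {a, b, c}
Tree: B1–B2

The largest bag has 3 vertices, giving width 2; this decomposition certifies tw(G) ≤ 2. On the other hand G contains the 3-clique {a, b, d}. A clique must lie in a single bag of any decomposition, so no decomposition can have width below 2. The upper and lower bounds meet at 2, so that is the treewidth.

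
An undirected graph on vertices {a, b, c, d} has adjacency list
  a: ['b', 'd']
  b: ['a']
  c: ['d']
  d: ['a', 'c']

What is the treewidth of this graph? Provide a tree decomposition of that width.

The largest bag has 2 vertices, giving width 1; this decomposition certifies tw(G) ≤ 1. G has an edge, so its treewidth is at least 1. The upper and lower bounds meet at 1, so that is the treewidth.

Treewidth 1.
One such decomposition:
Bags: B1 = {a, b}  B2 = {a, d}  B3 = {c, d}
Tree: B1–B2, B2–B3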